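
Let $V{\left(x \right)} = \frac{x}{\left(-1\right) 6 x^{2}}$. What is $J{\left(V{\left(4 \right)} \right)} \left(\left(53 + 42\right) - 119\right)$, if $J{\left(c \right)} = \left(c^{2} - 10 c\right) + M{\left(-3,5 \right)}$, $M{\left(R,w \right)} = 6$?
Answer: $- \frac{3697}{24} \approx -154.04$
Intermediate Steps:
$V{\left(x \right)} = - \frac{1}{6 x}$ ($V{\left(x \right)} = \frac{x}{\left(-6\right) x^{2}} = x \left(- \frac{1}{6 x^{2}}\right) = - \frac{1}{6 x}$)
$J{\left(c \right)} = 6 + c^{2} - 10 c$ ($J{\left(c \right)} = \left(c^{2} - 10 c\right) + 6 = 6 + c^{2} - 10 c$)
$J{\left(V{\left(4 \right)} \right)} \left(\left(53 + 42\right) - 119\right) = \left(6 + \left(- \frac{1}{6 \cdot 4}\right)^{2} - 10 \left(- \frac{1}{6 \cdot 4}\right)\right) \left(\left(53 + 42\right) - 119\right) = \left(6 + \left(\left(- \frac{1}{6}\right) \frac{1}{4}\right)^{2} - 10 \left(\left(- \frac{1}{6}\right) \frac{1}{4}\right)\right) \left(95 - 119\right) = \left(6 + \left(- \frac{1}{24}\right)^{2} - - \frac{5}{12}\right) \left(-24\right) = \left(6 + \frac{1}{576} + \frac{5}{12}\right) \left(-24\right) = \frac{3697}{576} \left(-24\right) = - \frac{3697}{24}$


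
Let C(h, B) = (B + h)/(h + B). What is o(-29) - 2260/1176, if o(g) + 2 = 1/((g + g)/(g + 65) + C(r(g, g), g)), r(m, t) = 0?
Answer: -17975/3234 ≈ -5.5581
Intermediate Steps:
C(h, B) = 1 (C(h, B) = (B + h)/(B + h) = 1)
o(g) = -2 + 1/(1 + 2*g/(65 + g)) (o(g) = -2 + 1/((g + g)/(g + 65) + 1) = -2 + 1/((2*g)/(65 + g) + 1) = -2 + 1/(2*g/(65 + g) + 1) = -2 + 1/(1 + 2*g/(65 + g)))
o(-29) - 2260/1176 = 5*(-13 - 1*(-29))/(65 + 3*(-29)) - 2260/1176 = 5*(-13 + 29)/(65 - 87) - 2260/1176 = 5*16/(-22) - 1*565/294 = 5*(-1/22)*16 - 565/294 = -40/11 - 565/294 = -17975/3234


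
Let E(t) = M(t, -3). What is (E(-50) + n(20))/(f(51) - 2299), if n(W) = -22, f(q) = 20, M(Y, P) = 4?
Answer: 18/2279 ≈ 0.0078982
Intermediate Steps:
E(t) = 4
(E(-50) + n(20))/(f(51) - 2299) = (4 - 22)/(20 - 2299) = -18/(-2279) = -18*(-1/2279) = 18/2279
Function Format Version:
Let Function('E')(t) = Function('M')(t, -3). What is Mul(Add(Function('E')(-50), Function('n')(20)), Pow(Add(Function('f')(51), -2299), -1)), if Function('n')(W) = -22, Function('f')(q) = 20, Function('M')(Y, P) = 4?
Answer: Rational(18, 2279) ≈ 0.0078982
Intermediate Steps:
Function('E')(t) = 4
Mul(Add(Function('E')(-50), Function('n')(20)), Pow(Add(Function('f')(51), -2299), -1)) = Mul(Add(4, -22), Pow(Add(20, -2299), -1)) = Mul(-18, Pow(-2279, -1)) = Mul(-18, Rational(-1, 2279)) = Rational(18, 2279)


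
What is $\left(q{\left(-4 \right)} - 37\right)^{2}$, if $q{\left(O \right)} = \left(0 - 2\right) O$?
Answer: $841$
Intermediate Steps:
$q{\left(O \right)} = - 2 O$
$\left(q{\left(-4 \right)} - 37\right)^{2} = \left(\left(-2\right) \left(-4\right) - 37\right)^{2} = \left(8 - 37\right)^{2} = \left(-29\right)^{2} = 841$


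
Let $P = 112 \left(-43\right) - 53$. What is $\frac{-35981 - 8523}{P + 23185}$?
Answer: $- \frac{11126}{4579} \approx -2.4298$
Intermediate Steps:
$P = -4869$ ($P = -4816 - 53 = -4869$)
$\frac{-35981 - 8523}{P + 23185} = \frac{-35981 - 8523}{-4869 + 23185} = - \frac{44504}{18316} = \left(-44504\right) \frac{1}{18316} = - \frac{11126}{4579}$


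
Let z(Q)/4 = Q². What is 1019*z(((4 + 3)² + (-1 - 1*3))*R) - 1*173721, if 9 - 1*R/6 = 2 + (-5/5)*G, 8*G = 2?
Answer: 15618268554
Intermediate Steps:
G = ¼ (G = (⅛)*2 = ¼ ≈ 0.25000)
R = 87/2 (R = 54 - 6*(2 - 5/5*(¼)) = 54 - 6*(2 - 5*⅕*(¼)) = 54 - 6*(2 - 1*¼) = 54 - 6*(2 - ¼) = 54 - 6*7/4 = 54 - 21/2 = 87/2 ≈ 43.500)
z(Q) = 4*Q²
1019*z(((4 + 3)² + (-1 - 1*3))*R) - 1*173721 = 1019*(4*(((4 + 3)² + (-1 - 1*3))*(87/2))²) - 1*173721 = 1019*(4*((7² + (-1 - 3))*(87/2))²) - 173721 = 1019*(4*((49 - 4)*(87/2))²) - 173721 = 1019*(4*(45*(87/2))²) - 173721 = 1019*(4*(3915/2)²) - 173721 = 1019*(4*(15327225/4)) - 173721 = 1019*15327225 - 173721 = 15618442275 - 173721 = 15618268554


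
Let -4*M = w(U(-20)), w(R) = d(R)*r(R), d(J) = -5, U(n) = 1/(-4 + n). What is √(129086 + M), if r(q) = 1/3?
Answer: 7*√94839/6 ≈ 359.29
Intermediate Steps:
r(q) = ⅓
w(R) = -5/3 (w(R) = -5*⅓ = -5/3)
M = 5/12 (M = -¼*(-5/3) = 5/12 ≈ 0.41667)
√(129086 + M) = √(129086 + 5/12) = √(1549037/12) = 7*√94839/6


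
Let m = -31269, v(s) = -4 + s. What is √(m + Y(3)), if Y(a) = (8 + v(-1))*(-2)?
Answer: 15*I*√139 ≈ 176.85*I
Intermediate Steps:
Y(a) = -6 (Y(a) = (8 + (-4 - 1))*(-2) = (8 - 5)*(-2) = 3*(-2) = -6)
√(m + Y(3)) = √(-31269 - 6) = √(-31275) = 15*I*√139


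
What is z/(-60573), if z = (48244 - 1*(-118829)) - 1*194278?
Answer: 27205/60573 ≈ 0.44913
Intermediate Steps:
z = -27205 (z = (48244 + 118829) - 194278 = 167073 - 194278 = -27205)
z/(-60573) = -27205/(-60573) = -27205*(-1/60573) = 27205/60573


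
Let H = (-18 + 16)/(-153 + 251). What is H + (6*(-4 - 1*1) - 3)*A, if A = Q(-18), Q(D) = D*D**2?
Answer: 9430343/49 ≈ 1.9246e+5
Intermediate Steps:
H = -1/49 (H = -2/98 = -2*1/98 = -1/49 ≈ -0.020408)
Q(D) = D**3
A = -5832 (A = (-18)**3 = -5832)
H + (6*(-4 - 1*1) - 3)*A = -1/49 + (6*(-4 - 1*1) - 3)*(-5832) = -1/49 + (6*(-4 - 1) - 3)*(-5832) = -1/49 + (6*(-5) - 3)*(-5832) = -1/49 + (-30 - 3)*(-5832) = -1/49 - 33*(-5832) = -1/49 + 192456 = 9430343/49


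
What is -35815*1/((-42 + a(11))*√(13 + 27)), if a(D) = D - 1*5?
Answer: 7163*√10/144 ≈ 157.30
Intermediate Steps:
a(D) = -5 + D (a(D) = D - 5 = -5 + D)
-35815*1/((-42 + a(11))*√(13 + 27)) = -35815*1/((-42 + (-5 + 11))*√(13 + 27)) = -35815*√10/(20*(-42 + 6)) = -35815*(-√10/720) = -(-7163)*√10/144 = 7163*√10/144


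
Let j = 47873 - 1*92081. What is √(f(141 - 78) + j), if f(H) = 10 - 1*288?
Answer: I*√44486 ≈ 210.92*I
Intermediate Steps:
f(H) = -278 (f(H) = 10 - 288 = -278)
j = -44208 (j = 47873 - 92081 = -44208)
√(f(141 - 78) + j) = √(-278 - 44208) = √(-44486) = I*√44486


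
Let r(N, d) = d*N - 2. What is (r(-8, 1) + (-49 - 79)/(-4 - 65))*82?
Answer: -46084/69 ≈ -667.88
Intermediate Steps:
r(N, d) = -2 + N*d (r(N, d) = N*d - 2 = -2 + N*d)
(r(-8, 1) + (-49 - 79)/(-4 - 65))*82 = ((-2 - 8*1) + (-49 - 79)/(-4 - 65))*82 = ((-2 - 8) - 128/(-69))*82 = (-10 - 128*(-1/69))*82 = (-10 + 128/69)*82 = -562/69*82 = -46084/69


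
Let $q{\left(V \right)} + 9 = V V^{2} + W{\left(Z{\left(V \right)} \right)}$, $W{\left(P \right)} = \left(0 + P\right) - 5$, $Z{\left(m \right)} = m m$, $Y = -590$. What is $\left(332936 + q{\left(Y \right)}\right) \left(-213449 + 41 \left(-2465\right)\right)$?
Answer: $64380379852692$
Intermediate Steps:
$Z{\left(m \right)} = m^{2}$
$W{\left(P \right)} = -5 + P$ ($W{\left(P \right)} = P - 5 = -5 + P$)
$q{\left(V \right)} = -14 + V^{2} + V^{3}$ ($q{\left(V \right)} = -9 + \left(V V^{2} + \left(-5 + V^{2}\right)\right) = -9 + \left(V^{3} + \left(-5 + V^{2}\right)\right) = -9 + \left(-5 + V^{2} + V^{3}\right) = -14 + V^{2} + V^{3}$)
$\left(332936 + q{\left(Y \right)}\right) \left(-213449 + 41 \left(-2465\right)\right) = \left(332936 + \left(-14 + \left(-590\right)^{2} + \left(-590\right)^{3}\right)\right) \left(-213449 + 41 \left(-2465\right)\right) = \left(332936 - 205030914\right) \left(-213449 - 101065\right) = \left(332936 - 205030914\right) \left(-314514\right) = \left(-204697978\right) \left(-314514\right) = 64380379852692$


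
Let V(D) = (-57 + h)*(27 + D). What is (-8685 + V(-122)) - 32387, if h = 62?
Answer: -41547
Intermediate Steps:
V(D) = 135 + 5*D (V(D) = (-57 + 62)*(27 + D) = 5*(27 + D) = 135 + 5*D)
(-8685 + V(-122)) - 32387 = (-8685 + (135 + 5*(-122))) - 32387 = (-8685 + (135 - 610)) - 32387 = (-8685 - 475) - 32387 = -9160 - 32387 = -41547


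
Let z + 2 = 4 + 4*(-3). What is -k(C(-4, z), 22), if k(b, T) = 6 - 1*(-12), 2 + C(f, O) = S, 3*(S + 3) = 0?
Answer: -18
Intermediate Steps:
z = -10 (z = -2 + (4 + 4*(-3)) = -2 + (4 - 12) = -2 - 8 = -10)
S = -3 (S = -3 + (⅓)*0 = -3 + 0 = -3)
C(f, O) = -5 (C(f, O) = -2 - 3 = -5)
k(b, T) = 18 (k(b, T) = 6 + 12 = 18)
-k(C(-4, z), 22) = -1*18 = -18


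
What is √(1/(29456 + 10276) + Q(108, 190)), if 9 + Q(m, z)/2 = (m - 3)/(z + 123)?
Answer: I*√670014574670595/6218058 ≈ 4.1628*I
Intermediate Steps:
Q(m, z) = -18 + 2*(-3 + m)/(123 + z) (Q(m, z) = -18 + 2*((m - 3)/(z + 123)) = -18 + 2*((-3 + m)/(123 + z)) = -18 + 2*(-3 + m)/(123 + z))
√(1/(29456 + 10276) + Q(108, 190)) = √(1/(29456 + 10276) + 2*(-1110 + 108 - 9*190)/(123 + 190)) = √(1/39732 + 2*(-1110 + 108 - 1710)/313) = √(1/39732 + 2*(1/313)*(-2712)) = √(1/39732 - 5424/313) = √(-215506055/12436116) = I*√670014574670595/6218058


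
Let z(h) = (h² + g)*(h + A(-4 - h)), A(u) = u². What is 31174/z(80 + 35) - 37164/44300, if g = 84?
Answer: -882469047797/1052121035150 ≈ -0.83875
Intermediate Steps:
z(h) = (84 + h²)*(h + (-4 - h)²) (z(h) = (h² + 84)*(h + (-4 - h)²) = (84 + h²)*(h + (-4 - h)²))
31174/z(80 + 35) - 37164/44300 = 31174/(1344 + (80 + 35)⁴ + 9*(80 + 35)³ + 100*(80 + 35)² + 756*(80 + 35)) - 37164/44300 = 31174/(1344 + 115⁴ + 9*115³ + 100*115² + 756*115) - 37164*1/44300 = 31174/(1344 + 174900625 + 9*1520875 + 100*13225 + 86940) - 9291/11075 = 31174/(1344 + 174900625 + 13687875 + 1322500 + 86940) - 9291/11075 = 31174/189999284 - 9291/11075 = 31174*(1/189999284) - 9291/11075 = 15587/94999642 - 9291/11075 = -882469047797/1052121035150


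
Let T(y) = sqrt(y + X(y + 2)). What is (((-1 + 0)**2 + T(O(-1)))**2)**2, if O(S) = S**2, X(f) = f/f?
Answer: (1 + sqrt(2))**4 ≈ 33.971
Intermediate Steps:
X(f) = 1
T(y) = sqrt(1 + y) (T(y) = sqrt(y + 1) = sqrt(1 + y))
(((-1 + 0)**2 + T(O(-1)))**2)**2 = (((-1 + 0)**2 + sqrt(1 + (-1)**2))**2)**2 = (((-1)**2 + sqrt(1 + 1))**2)**2 = ((1 + sqrt(2))**2)**2 = (1 + sqrt(2))**4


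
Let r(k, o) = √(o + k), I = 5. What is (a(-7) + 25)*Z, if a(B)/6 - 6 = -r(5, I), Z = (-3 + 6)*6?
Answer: 1098 - 108*√10 ≈ 756.47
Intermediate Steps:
Z = 18 (Z = 3*6 = 18)
r(k, o) = √(k + o)
a(B) = 36 - 6*√10 (a(B) = 36 + 6*(-√(5 + 5)) = 36 + 6*(-√10) = 36 - 6*√10)
(a(-7) + 25)*Z = ((36 - 6*√10) + 25)*18 = (61 - 6*√10)*18 = 1098 - 108*√10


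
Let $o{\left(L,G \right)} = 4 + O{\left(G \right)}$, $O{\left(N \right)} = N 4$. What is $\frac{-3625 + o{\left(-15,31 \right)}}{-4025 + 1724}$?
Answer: $\frac{269}{177} \approx 1.5198$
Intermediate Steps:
$O{\left(N \right)} = 4 N$
$o{\left(L,G \right)} = 4 + 4 G$
$\frac{-3625 + o{\left(-15,31 \right)}}{-4025 + 1724} = \frac{-3625 + \left(4 + 4 \cdot 31\right)}{-4025 + 1724} = \frac{-3625 + \left(4 + 124\right)}{-2301} = \left(-3625 + 128\right) \left(- \frac{1}{2301}\right) = \left(-3497\right) \left(- \frac{1}{2301}\right) = \frac{269}{177}$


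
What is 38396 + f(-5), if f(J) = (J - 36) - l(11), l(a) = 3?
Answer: 38352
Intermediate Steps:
f(J) = -39 + J (f(J) = (J - 36) - 1*3 = (-36 + J) - 3 = -39 + J)
38396 + f(-5) = 38396 + (-39 - 5) = 38396 - 44 = 38352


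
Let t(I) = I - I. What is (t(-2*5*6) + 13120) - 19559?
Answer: -6439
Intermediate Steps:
t(I) = 0
(t(-2*5*6) + 13120) - 19559 = (0 + 13120) - 19559 = 13120 - 19559 = -6439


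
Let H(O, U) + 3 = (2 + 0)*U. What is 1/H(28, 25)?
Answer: 1/47 ≈ 0.021277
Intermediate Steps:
H(O, U) = -3 + 2*U (H(O, U) = -3 + (2 + 0)*U = -3 + 2*U)
1/H(28, 25) = 1/(-3 + 2*25) = 1/(-3 + 50) = 1/47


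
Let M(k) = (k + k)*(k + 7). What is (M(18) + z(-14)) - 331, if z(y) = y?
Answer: 555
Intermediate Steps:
M(k) = 2*k*(7 + k) (M(k) = (2*k)*(7 + k) = 2*k*(7 + k))
(M(18) + z(-14)) - 331 = (2*18*(7 + 18) - 14) - 331 = (2*18*25 - 14) - 331 = (900 - 14) - 331 = 886 - 331 = 555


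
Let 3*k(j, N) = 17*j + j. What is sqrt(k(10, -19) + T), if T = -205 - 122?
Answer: I*sqrt(267) ≈ 16.34*I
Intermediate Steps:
T = -327
k(j, N) = 6*j (k(j, N) = (17*j + j)/3 = (18*j)/3 = 6*j)
sqrt(k(10, -19) + T) = sqrt(6*10 - 327) = sqrt(60 - 327) = sqrt(-267) = I*sqrt(267)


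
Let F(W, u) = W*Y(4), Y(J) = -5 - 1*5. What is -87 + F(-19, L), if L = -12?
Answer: 103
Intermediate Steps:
Y(J) = -10 (Y(J) = -5 - 5 = -10)
F(W, u) = -10*W (F(W, u) = W*(-10) = -10*W)
-87 + F(-19, L) = -87 - 10*(-19) = -87 + 190 = 103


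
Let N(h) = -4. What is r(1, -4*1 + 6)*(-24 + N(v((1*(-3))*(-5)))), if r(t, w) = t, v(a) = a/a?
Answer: -28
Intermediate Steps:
v(a) = 1
r(1, -4*1 + 6)*(-24 + N(v((1*(-3))*(-5)))) = 1*(-24 - 4) = 1*(-28) = -28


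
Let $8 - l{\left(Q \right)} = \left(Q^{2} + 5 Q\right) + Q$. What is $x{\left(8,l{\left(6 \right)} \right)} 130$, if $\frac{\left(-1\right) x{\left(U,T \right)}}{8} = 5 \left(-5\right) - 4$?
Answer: $30160$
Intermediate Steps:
$l{\left(Q \right)} = 8 - Q^{2} - 6 Q$ ($l{\left(Q \right)} = 8 - \left(\left(Q^{2} + 5 Q\right) + Q\right) = 8 - \left(Q^{2} + 6 Q\right) = 8 - Q^{2} - 6 Q$)
$x{\left(U,T \right)} = 232$ ($x{\left(U,T \right)} = - 8 \left(5 \left(-5\right) - 4\right) = - 8 \left(-25 - 4\right) = \left(-8\right) \left(-29\right) = 232$)
$x{\left(8,l{\left(6 \right)} \right)} 130 = 232 \cdot 130 = 30160$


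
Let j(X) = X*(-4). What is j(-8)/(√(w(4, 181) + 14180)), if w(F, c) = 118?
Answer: 16*√14298/7149 ≈ 0.26762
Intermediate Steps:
j(X) = -4*X
j(-8)/(√(w(4, 181) + 14180)) = (-4*(-8))/(√(118 + 14180)) = 32/(√14298) = 32*(√14298/14298) = 16*√14298/7149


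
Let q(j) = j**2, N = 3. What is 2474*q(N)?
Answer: 22266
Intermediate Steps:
2474*q(N) = 2474*3**2 = 2474*9 = 22266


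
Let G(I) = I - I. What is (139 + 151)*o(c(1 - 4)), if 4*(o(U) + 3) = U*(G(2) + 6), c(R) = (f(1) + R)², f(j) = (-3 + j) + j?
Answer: 6090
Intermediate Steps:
G(I) = 0
f(j) = -3 + 2*j
c(R) = (-1 + R)² (c(R) = ((-3 + 2*1) + R)² = ((-3 + 2) + R)² = (-1 + R)²)
o(U) = -3 + 3*U/2 (o(U) = -3 + (U*(0 + 6))/4 = -3 + (U*6)/4 = -3 + (6*U)/4 = -3 + 3*U/2)
(139 + 151)*o(c(1 - 4)) = (139 + 151)*(-3 + 3*(-1 + (1 - 4))²/2) = 290*(-3 + 3*(-1 - 3)²/2) = 290*(-3 + (3/2)*(-4)²) = 290*(-3 + (3/2)*16) = 290*(-3 + 24) = 290*21 = 6090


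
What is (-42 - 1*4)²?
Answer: 2116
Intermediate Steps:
(-42 - 1*4)² = (-42 - 4)² = (-46)² = 2116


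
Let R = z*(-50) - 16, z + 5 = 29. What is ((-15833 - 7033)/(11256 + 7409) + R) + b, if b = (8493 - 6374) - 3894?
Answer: -55849881/18665 ≈ -2992.2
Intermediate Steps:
z = 24 (z = -5 + 29 = 24)
R = -1216 (R = 24*(-50) - 16 = -1200 - 16 = -1216)
b = -1775 (b = 2119 - 3894 = -1775)
((-15833 - 7033)/(11256 + 7409) + R) + b = ((-15833 - 7033)/(11256 + 7409) - 1216) - 1775 = (-22866/18665 - 1216) - 1775 = -22719506/18665 - 1775 = -55849881/18665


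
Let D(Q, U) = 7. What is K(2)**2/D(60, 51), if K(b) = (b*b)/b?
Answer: 4/7 ≈ 0.57143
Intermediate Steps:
K(b) = b (K(b) = b**2/b = b)
K(2)**2/D(60, 51) = 2**2/7 = 4*(1/7) = 4/7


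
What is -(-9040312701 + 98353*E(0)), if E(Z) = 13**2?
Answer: 9023691044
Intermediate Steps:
E(Z) = 169
-(-9040312701 + 98353*E(0)) = -98353/(1/(169 - 91917)) = -98353/(1/(-91748)) = -98353/(-1/91748) = -98353*(-91748) = 9023691044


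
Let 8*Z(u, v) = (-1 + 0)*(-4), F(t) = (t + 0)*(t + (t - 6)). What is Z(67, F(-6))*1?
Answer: 1/2 ≈ 0.50000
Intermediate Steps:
F(t) = t*(-6 + 2*t) (F(t) = t*(t + (-6 + t)) = t*(-6 + 2*t))
Z(u, v) = 1/2 (Z(u, v) = ((-1 + 0)*(-4))/8 = (-1*(-4))/8 = (1/8)*4 = 1/2)
Z(67, F(-6))*1 = (1/2)*1 = 1/2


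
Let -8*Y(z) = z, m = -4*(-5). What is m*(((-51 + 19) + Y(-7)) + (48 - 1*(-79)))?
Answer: 3835/2 ≈ 1917.5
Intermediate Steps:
m = 20
Y(z) = -z/8
m*(((-51 + 19) + Y(-7)) + (48 - 1*(-79))) = 20*(((-51 + 19) - ⅛*(-7)) + (48 - 1*(-79))) = 20*((-32 + 7/8) + (48 + 79)) = 20*(-249/8 + 127) = 20*(767/8) = 3835/2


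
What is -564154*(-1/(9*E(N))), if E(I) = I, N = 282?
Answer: 282077/1269 ≈ 222.28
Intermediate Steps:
-564154*(-1/(9*E(N))) = -564154/((-9*282)) = -564154/(-2538) = -564154*(-1/2538) = 282077/1269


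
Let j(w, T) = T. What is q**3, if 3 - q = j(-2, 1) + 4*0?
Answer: 8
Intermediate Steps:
q = 2 (q = 3 - (1 + 4*0) = 3 - (1 + 0) = 3 - 1*1 = 3 - 1 = 2)
q**3 = 2**3 = 8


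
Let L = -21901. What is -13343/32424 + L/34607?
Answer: -1171879225/1122097368 ≈ -1.0444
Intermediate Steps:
-13343/32424 + L/34607 = -13343/32424 - 21901/34607 = -1171879225/1122097368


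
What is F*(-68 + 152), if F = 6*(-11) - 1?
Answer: -5628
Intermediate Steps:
F = -67 (F = -66 - 1 = -67)
F*(-68 + 152) = -67*(-68 + 152) = -67*84 = -5628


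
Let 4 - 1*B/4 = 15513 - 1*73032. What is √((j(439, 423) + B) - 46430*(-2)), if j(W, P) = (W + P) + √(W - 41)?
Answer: √(323814 + √398) ≈ 569.06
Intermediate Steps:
j(W, P) = P + W + √(-41 + W) (j(W, P) = (P + W) + √(-41 + W) = P + W + √(-41 + W))
B = 230092 (B = 16 - 4*(15513 - 1*73032) = 16 - 4*(15513 - 73032) = 16 - 4*(-57519) = 16 + 230076 = 230092)
√((j(439, 423) + B) - 46430*(-2)) = √(((423 + 439 + √(-41 + 439)) + 230092) - 46430*(-2)) = √(((423 + 439 + √398) + 230092) + 92860) = √(((862 + √398) + 230092) + 92860) = √((230954 + √398) + 92860) = √(323814 + √398)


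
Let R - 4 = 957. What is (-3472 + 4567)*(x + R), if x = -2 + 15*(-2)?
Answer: 1017255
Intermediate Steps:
R = 961 (R = 4 + 957 = 961)
x = -32 (x = -2 - 30 = -32)
(-3472 + 4567)*(x + R) = (-3472 + 4567)*(-32 + 961) = 1095*929 = 1017255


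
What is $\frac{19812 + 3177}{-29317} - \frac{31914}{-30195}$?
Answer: $\frac{26829987}{98358535} \approx 0.27278$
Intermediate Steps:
$\frac{19812 + 3177}{-29317} - \frac{31914}{-30195} = 22989 \left(- \frac{1}{29317}\right) - - \frac{3546}{3355} = - \frac{22989}{29317} + \frac{3546}{3355} = \frac{26829987}{98358535}$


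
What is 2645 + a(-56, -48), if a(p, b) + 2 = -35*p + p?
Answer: 4547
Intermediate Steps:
a(p, b) = -2 - 34*p (a(p, b) = -2 + (-35*p + p) = -2 - 34*p)
2645 + a(-56, -48) = 2645 + (-2 - 34*(-56)) = 2645 + (-2 + 1904) = 2645 + 1902 = 4547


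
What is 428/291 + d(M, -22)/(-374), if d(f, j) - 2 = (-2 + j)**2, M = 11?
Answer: -239/3201 ≈ -0.074664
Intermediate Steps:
d(f, j) = 2 + (-2 + j)**2
428/291 + d(M, -22)/(-374) = 428/291 + (2 + (-2 - 22)**2)/(-374) = 428*(1/291) + (2 + (-24)**2)*(-1/374) = 428/291 + (2 + 576)*(-1/374) = 428/291 + 578*(-1/374) = 428/291 - 17/11 = -239/3201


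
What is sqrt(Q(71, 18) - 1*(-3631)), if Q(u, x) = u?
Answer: sqrt(3702) ≈ 60.844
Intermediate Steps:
sqrt(Q(71, 18) - 1*(-3631)) = sqrt(71 - 1*(-3631)) = sqrt(71 + 3631) = sqrt(3702)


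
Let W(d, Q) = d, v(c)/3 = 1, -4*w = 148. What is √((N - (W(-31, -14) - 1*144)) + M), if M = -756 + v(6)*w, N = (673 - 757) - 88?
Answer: 12*I*√6 ≈ 29.394*I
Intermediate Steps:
w = -37 (w = -¼*148 = -37)
v(c) = 3 (v(c) = 3*1 = 3)
N = -172 (N = -84 - 88 = -172)
M = -867 (M = -756 + 3*(-37) = -756 - 111 = -867)
√((N - (W(-31, -14) - 1*144)) + M) = √((-172 - (-31 - 1*144)) - 867) = √((-172 - (-31 - 144)) - 867) = √((-172 - 1*(-175)) - 867) = √((-172 + 175) - 867) = √(3 - 867) = √(-864) = 12*I*√6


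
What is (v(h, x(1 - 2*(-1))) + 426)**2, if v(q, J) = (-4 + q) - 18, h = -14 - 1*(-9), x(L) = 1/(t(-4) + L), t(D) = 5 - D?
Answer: 159201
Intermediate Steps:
x(L) = 1/(9 + L) (x(L) = 1/((5 - 1*(-4)) + L) = 1/((5 + 4) + L) = 1/(9 + L))
h = -5 (h = -14 + 9 = -5)
v(q, J) = -22 + q
(v(h, x(1 - 2*(-1))) + 426)**2 = ((-22 - 5) + 426)**2 = (-27 + 426)**2 = 399**2 = 159201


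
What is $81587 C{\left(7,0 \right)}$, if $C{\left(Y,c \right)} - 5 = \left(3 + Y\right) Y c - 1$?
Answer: $326348$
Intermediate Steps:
$C{\left(Y,c \right)} = 4 + Y c \left(3 + Y\right)$ ($C{\left(Y,c \right)} = 5 + \left(\left(3 + Y\right) Y c - 1\right) = 5 + \left(Y \left(3 + Y\right) c - 1\right) = 5 + \left(Y c \left(3 + Y\right) - 1\right) = 5 + \left(-1 + Y c \left(3 + Y\right)\right) = 4 + Y c \left(3 + Y\right)$)
$81587 C{\left(7,0 \right)} = 81587 \left(4 + 0 \cdot 7^{2} + 3 \cdot 7 \cdot 0\right) = 81587 \left(4 + 0 \cdot 49 + 0\right) = 81587 \left(4 + 0 + 0\right) = 81587 \cdot 4 = 326348$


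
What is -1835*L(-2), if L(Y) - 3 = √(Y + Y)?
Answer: -5505 - 3670*I ≈ -5505.0 - 3670.0*I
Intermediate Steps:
L(Y) = 3 + √2*√Y (L(Y) = 3 + √(Y + Y) = 3 + √(2*Y) = 3 + √2*√Y)
-1835*L(-2) = -1835*(3 + √2*√(-2)) = -1835*(3 + √2*(I*√2)) = -1835*(3 + 2*I) = -5505 - 3670*I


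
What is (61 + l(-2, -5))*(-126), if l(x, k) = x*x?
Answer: -8190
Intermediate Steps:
l(x, k) = x**2
(61 + l(-2, -5))*(-126) = (61 + (-2)**2)*(-126) = (61 + 4)*(-126) = 65*(-126) = -8190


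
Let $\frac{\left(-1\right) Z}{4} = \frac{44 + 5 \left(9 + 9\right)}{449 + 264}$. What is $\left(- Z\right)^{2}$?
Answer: $\frac{287296}{508369} \approx 0.56513$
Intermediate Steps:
$Z = - \frac{536}{713}$ ($Z = - 4 \frac{44 + 5 \left(9 + 9\right)}{449 + 264} = - 4 \frac{44 + 5 \cdot 18}{713} = - 4 \left(44 + 90\right) \frac{1}{713} = - 4 \cdot 134 \cdot \frac{1}{713} = \left(-4\right) \frac{134}{713} = - \frac{536}{713} \approx -0.75175$)
$\left(- Z\right)^{2} = \left(\left(-1\right) \left(- \frac{536}{713}\right)\right)^{2} = \left(\frac{536}{713}\right)^{2} = \frac{287296}{508369}$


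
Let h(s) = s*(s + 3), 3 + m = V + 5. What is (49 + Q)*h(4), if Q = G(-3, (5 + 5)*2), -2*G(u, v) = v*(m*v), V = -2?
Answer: 1372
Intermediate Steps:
m = 0 (m = -3 + (-2 + 5) = -3 + 3 = 0)
G(u, v) = 0 (G(u, v) = -v*0*v/2 = -v*0/2 = -1/2*0 = 0)
h(s) = s*(3 + s)
Q = 0
(49 + Q)*h(4) = (49 + 0)*(4*(3 + 4)) = 49*(4*7) = 49*28 = 1372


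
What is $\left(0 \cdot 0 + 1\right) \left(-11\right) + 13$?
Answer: $2$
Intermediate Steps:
$\left(0 \cdot 0 + 1\right) \left(-11\right) + 13 = \left(0 + 1\right) \left(-11\right) + 13 = 1 \left(-11\right) + 13 = -11 + 13 = 2$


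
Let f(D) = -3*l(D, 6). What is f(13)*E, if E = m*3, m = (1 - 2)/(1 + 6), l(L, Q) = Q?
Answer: 54/7 ≈ 7.7143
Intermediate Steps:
f(D) = -18 (f(D) = -3*6 = -18)
m = -⅐ (m = -1/7 = -1*⅐ = -⅐ ≈ -0.14286)
E = -3/7 (E = -⅐*3 = -3/7 ≈ -0.42857)
f(13)*E = -18*(-3/7) = 54/7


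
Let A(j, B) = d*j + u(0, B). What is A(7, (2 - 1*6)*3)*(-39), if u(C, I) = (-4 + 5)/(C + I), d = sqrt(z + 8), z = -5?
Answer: 13/4 - 273*sqrt(3) ≈ -469.60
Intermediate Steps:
d = sqrt(3) (d = sqrt(-5 + 8) = sqrt(3) ≈ 1.7320)
u(C, I) = 1/(C + I)
A(j, B) = 1/B + j*sqrt(3) (A(j, B) = sqrt(3)*j + 1/(0 + B) = j*sqrt(3) + 1/B = 1/B + j*sqrt(3))
A(7, (2 - 1*6)*3)*(-39) = (1/((2 - 1*6)*3) + 7*sqrt(3))*(-39) = (1/((2 - 6)*3) + 7*sqrt(3))*(-39) = (1/(-4*3) + 7*sqrt(3))*(-39) = (1/(-12) + 7*sqrt(3))*(-39) = (-1/12 + 7*sqrt(3))*(-39) = 13/4 - 273*sqrt(3)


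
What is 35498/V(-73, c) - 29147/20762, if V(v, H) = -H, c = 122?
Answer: -370282705/1266482 ≈ -292.37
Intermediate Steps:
35498/V(-73, c) - 29147/20762 = 35498/((-1*122)) - 29147/20762 = 35498/(-122) - 29147*1/20762 = 35498*(-1/122) - 29147/20762 = -17749/61 - 29147/20762 = -370282705/1266482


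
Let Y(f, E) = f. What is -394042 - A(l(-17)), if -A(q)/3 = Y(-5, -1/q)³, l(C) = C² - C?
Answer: -394417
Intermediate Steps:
A(q) = 375 (A(q) = -3*(-5)³ = -3*(-125) = 375)
-394042 - A(l(-17)) = -394042 - 1*375 = -394042 - 375 = -394417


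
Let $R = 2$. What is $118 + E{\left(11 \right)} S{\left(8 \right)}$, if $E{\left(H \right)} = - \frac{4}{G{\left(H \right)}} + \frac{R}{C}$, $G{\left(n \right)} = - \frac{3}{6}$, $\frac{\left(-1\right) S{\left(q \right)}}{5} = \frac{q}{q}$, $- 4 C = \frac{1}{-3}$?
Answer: $-42$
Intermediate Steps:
$C = \frac{1}{12}$ ($C = - \frac{1}{4 \left(-3\right)} = \left(- \frac{1}{4}\right) \left(- \frac{1}{3}\right) = \frac{1}{12} \approx 0.083333$)
$S{\left(q \right)} = -5$ ($S{\left(q \right)} = - 5 \frac{q}{q} = \left(-5\right) 1 = -5$)
$G{\left(n \right)} = - \frac{1}{2}$ ($G{\left(n \right)} = \left(-3\right) \frac{1}{6} = - \frac{1}{2}$)
$E{\left(H \right)} = 32$ ($E{\left(H \right)} = - \frac{4}{- \frac{1}{2}} + 2 \frac{1}{\frac{1}{12}} = \left(-4\right) \left(-2\right) + 2 \cdot 12 = 8 + 24 = 32$)
$118 + E{\left(11 \right)} S{\left(8 \right)} = 118 + 32 \left(-5\right) = 118 - 160 = -42$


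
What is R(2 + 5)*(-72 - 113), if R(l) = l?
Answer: -1295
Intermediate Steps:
R(2 + 5)*(-72 - 113) = (2 + 5)*(-72 - 113) = 7*(-185) = -1295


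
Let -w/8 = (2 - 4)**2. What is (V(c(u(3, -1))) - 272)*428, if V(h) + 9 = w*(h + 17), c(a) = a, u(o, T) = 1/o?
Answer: -1072996/3 ≈ -3.5767e+5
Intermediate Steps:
w = -32 (w = -8*(2 - 4)**2 = -8*(-2)**2 = -8*4 = -32)
V(h) = -553 - 32*h (V(h) = -9 - 32*(h + 17) = -9 - 32*(17 + h) = -9 + (-544 - 32*h) = -553 - 32*h)
(V(c(u(3, -1))) - 272)*428 = ((-553 - 32/3) - 272)*428 = (-1691/3 - 272)*428 = -2507/3*428 = -1072996/3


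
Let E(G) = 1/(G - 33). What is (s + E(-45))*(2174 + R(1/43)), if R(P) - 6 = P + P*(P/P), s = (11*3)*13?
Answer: 1568350531/1677 ≈ 9.3521e+5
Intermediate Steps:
s = 429 (s = 33*13 = 429)
R(P) = 6 + 2*P (R(P) = 6 + (P + P*(P/P)) = 6 + (P + P*1) = 6 + (P + P) = 6 + 2*P)
E(G) = 1/(-33 + G)
(s + E(-45))*(2174 + R(1/43)) = (429 + 1/(-33 - 45))*(2174 + (6 + 2/43)) = (429 + 1/(-78))*(2174 + (6 + 2*(1/43))) = (429 - 1/78)*(2174 + (6 + 2/43)) = 33461*(2174 + 260/43)/78 = (33461/78)*(93742/43) = 1568350531/1677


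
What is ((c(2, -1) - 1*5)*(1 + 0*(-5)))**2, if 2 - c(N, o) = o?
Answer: 4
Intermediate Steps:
c(N, o) = 2 - o
((c(2, -1) - 1*5)*(1 + 0*(-5)))**2 = (((2 - 1*(-1)) - 1*5)*(1 + 0*(-5)))**2 = (((2 + 1) - 5)*(1 + 0))**2 = ((3 - 5)*1)**2 = (-2*1)**2 = (-2)**2 = 4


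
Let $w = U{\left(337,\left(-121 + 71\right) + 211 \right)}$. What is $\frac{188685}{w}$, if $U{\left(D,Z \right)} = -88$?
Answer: $- \frac{188685}{88} \approx -2144.1$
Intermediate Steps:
$w = -88$
$\frac{188685}{w} = \frac{188685}{-88} = 188685 \left(- \frac{1}{88}\right) = - \frac{188685}{88}$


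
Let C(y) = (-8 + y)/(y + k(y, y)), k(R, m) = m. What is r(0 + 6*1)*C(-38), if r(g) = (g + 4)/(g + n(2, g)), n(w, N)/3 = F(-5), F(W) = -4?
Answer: -115/114 ≈ -1.0088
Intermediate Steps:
n(w, N) = -12 (n(w, N) = 3*(-4) = -12)
r(g) = (4 + g)/(-12 + g) (r(g) = (g + 4)/(g - 12) = (4 + g)/(-12 + g))
C(y) = (-8 + y)/(2*y) (C(y) = (-8 + y)/(y + y) = (-8 + y)/((2*y)) = (-8 + y)*(1/(2*y)) = (-8 + y)/(2*y))
r(0 + 6*1)*C(-38) = ((4 + (0 + 6*1))/(-12 + (0 + 6*1)))*((1/2)*(-8 - 38)/(-38)) = ((4 + (0 + 6))/(-12 + (0 + 6)))*((1/2)*(-1/38)*(-46)) = ((4 + 6)/(-12 + 6))*(23/38) = (10/(-6))*(23/38) = -1/6*10*(23/38) = -5/3*23/38 = -115/114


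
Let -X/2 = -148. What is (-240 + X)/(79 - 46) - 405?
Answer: -13309/33 ≈ -403.30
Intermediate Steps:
X = 296 (X = -2*(-148) = 296)
(-240 + X)/(79 - 46) - 405 = (-240 + 296)/(79 - 46) - 405 = 56/33 - 405 = -13309/33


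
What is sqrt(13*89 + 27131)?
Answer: 8*sqrt(442) ≈ 168.19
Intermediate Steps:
sqrt(13*89 + 27131) = sqrt(1157 + 27131) = sqrt(28288) = 8*sqrt(442)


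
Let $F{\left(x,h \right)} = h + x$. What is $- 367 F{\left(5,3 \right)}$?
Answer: $-2936$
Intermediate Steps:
$- 367 F{\left(5,3 \right)} = - 367 \left(3 + 5\right) = \left(-367\right) 8 = -2936$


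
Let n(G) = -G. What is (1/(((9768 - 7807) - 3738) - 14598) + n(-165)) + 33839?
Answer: 556815499/16375 ≈ 34004.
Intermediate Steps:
(1/(((9768 - 7807) - 3738) - 14598) + n(-165)) + 33839 = (1/(((9768 - 7807) - 3738) - 14598) - 1*(-165)) + 33839 = (1/((1961 - 3738) - 14598) + 165) + 33839 = (1/(-1777 - 14598) + 165) + 33839 = (1/(-16375) + 165) + 33839 = (-1/16375 + 165) + 33839 = 2701874/16375 + 33839 = 556815499/16375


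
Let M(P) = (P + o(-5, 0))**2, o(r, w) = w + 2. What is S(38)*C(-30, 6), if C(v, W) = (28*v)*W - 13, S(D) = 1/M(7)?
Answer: -5053/81 ≈ -62.383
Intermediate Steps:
o(r, w) = 2 + w
M(P) = (2 + P)**2 (M(P) = (P + (2 + 0))**2 = (P + 2)**2 = (2 + P)**2)
S(D) = 1/81 (S(D) = 1/((2 + 7)**2) = 1/(9**2) = 1/81)
C(v, W) = -13 + 28*W*v (C(v, W) = 28*W*v - 13 = -13 + 28*W*v)
S(38)*C(-30, 6) = (-13 + 28*6*(-30))/81 = (-13 - 5040)/81 = (1/81)*(-5053) = -5053/81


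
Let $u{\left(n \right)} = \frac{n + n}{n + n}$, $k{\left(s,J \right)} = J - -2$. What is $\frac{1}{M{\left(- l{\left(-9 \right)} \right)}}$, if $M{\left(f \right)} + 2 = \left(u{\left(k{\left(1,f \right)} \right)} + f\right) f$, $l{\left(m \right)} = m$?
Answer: $\frac{1}{88} \approx 0.011364$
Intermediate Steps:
$k{\left(s,J \right)} = 2 + J$ ($k{\left(s,J \right)} = J + 2 = 2 + J$)
$u{\left(n \right)} = 1$ ($u{\left(n \right)} = \frac{2 n}{2 n} = 2 n \frac{1}{2 n} = 1$)
$M{\left(f \right)} = -2 + f \left(1 + f\right)$ ($M{\left(f \right)} = -2 + \left(1 + f\right) f = -2 + f \left(1 + f\right)$)
$\frac{1}{M{\left(- l{\left(-9 \right)} \right)}} = \frac{1}{-2 - -9 + \left(\left(-1\right) \left(-9\right)\right)^{2}} = \frac{1}{-2 + 9 + 9^{2}} = \frac{1}{-2 + 9 + 81} = \frac{1}{88}$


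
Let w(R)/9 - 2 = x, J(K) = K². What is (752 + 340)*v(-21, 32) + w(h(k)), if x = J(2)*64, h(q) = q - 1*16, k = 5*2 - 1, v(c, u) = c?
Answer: -20610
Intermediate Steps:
k = 9 (k = 10 - 1 = 9)
h(q) = -16 + q (h(q) = q - 16 = -16 + q)
x = 256 (x = 2²*64 = 4*64 = 256)
w(R) = 2322 (w(R) = 18 + 9*256 = 18 + 2304 = 2322)
(752 + 340)*v(-21, 32) + w(h(k)) = (752 + 340)*(-21) + 2322 = 1092*(-21) + 2322 = -22932 + 2322 = -20610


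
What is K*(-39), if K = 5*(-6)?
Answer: 1170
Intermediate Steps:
K = -30
K*(-39) = -30*(-39) = 1170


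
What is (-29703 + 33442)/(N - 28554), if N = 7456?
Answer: -3739/21098 ≈ -0.17722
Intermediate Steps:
(-29703 + 33442)/(N - 28554) = (-29703 + 33442)/(7456 - 28554) = 3739/(-21098) = 3739*(-1/21098) = -3739/21098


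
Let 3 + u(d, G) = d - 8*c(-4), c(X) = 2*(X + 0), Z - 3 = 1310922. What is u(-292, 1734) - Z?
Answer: -1311156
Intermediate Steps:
Z = 1310925 (Z = 3 + 1310922 = 1310925)
c(X) = 2*X
u(d, G) = 61 + d (u(d, G) = -3 + (d - 16*(-4)) = -3 + (d - 8*(-8)) = -3 + (d + 64) = -3 + (64 + d) = 61 + d)
u(-292, 1734) - Z = (61 - 292) - 1*1310925 = -231 - 1310925 = -1311156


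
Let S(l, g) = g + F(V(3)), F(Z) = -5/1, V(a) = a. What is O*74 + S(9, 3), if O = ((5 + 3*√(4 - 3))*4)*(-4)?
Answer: -9474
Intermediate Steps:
O = -128 (O = ((5 + 3*√1)*4)*(-4) = ((5 + 3*1)*4)*(-4) = ((5 + 3)*4)*(-4) = (8*4)*(-4) = 32*(-4) = -128)
F(Z) = -5 (F(Z) = -5*1 = -5)
S(l, g) = -5 + g (S(l, g) = g - 5 = -5 + g)
O*74 + S(9, 3) = -128*74 + (-5 + 3) = -9472 - 2 = -9474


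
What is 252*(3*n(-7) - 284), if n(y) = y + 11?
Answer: -68544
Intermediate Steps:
n(y) = 11 + y
252*(3*n(-7) - 284) = 252*(3*(11 - 7) - 284) = 252*(3*4 - 284) = 252*(12 - 284) = 252*(-272) = -68544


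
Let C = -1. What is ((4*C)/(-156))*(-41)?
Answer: -41/39 ≈ -1.0513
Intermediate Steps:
((4*C)/(-156))*(-41) = ((4*(-1))/(-156))*(-41) = -1/156*(-4)*(-41) = (1/39)*(-41) = -41/39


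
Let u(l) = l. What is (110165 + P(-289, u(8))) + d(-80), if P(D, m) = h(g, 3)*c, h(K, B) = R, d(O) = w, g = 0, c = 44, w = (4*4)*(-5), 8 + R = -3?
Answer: 109601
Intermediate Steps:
R = -11 (R = -8 - 3 = -11)
w = -80 (w = 16*(-5) = -80)
d(O) = -80
h(K, B) = -11
P(D, m) = -484 (P(D, m) = -11*44 = -484)
(110165 + P(-289, u(8))) + d(-80) = (110165 - 484) - 80 = 109681 - 80 = 109601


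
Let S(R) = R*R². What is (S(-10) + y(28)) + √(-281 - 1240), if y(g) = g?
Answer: -972 + 39*I ≈ -972.0 + 39.0*I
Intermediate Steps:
S(R) = R³
(S(-10) + y(28)) + √(-281 - 1240) = ((-10)³ + 28) + √(-281 - 1240) = (-1000 + 28) + √(-1521) = -972 + 39*I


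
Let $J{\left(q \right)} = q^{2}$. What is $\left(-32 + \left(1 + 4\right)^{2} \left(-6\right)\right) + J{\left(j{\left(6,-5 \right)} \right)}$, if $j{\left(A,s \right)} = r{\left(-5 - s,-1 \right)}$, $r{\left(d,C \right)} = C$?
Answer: $-181$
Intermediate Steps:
$j{\left(A,s \right)} = -1$
$\left(-32 + \left(1 + 4\right)^{2} \left(-6\right)\right) + J{\left(j{\left(6,-5 \right)} \right)} = \left(-32 + \left(1 + 4\right)^{2} \left(-6\right)\right) + \left(-1\right)^{2} = \left(-32 + 5^{2} \left(-6\right)\right) + 1 = \left(-32 + 25 \left(-6\right)\right) + 1 = \left(-32 - 150\right) + 1 = -182 + 1 = -181$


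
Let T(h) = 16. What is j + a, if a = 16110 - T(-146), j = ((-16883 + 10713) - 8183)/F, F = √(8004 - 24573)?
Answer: 16094 + 14353*I*√1841/5523 ≈ 16094.0 + 111.51*I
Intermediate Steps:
F = 3*I*√1841 (F = √(-16569) = 3*I*√1841 ≈ 128.72*I)
j = 14353*I*√1841/5523 (j = ((-16883 + 10713) - 8183)/((3*I*√1841)) = (-6170 - 8183)*(-I*√1841/5523) = -(-14353)*I*√1841/5523 = 14353*I*√1841/5523 ≈ 111.51*I)
a = 16094 (a = 16110 - 1*16 = 16110 - 16 = 16094)
j + a = 14353*I*√1841/5523 + 16094 = 16094 + 14353*I*√1841/5523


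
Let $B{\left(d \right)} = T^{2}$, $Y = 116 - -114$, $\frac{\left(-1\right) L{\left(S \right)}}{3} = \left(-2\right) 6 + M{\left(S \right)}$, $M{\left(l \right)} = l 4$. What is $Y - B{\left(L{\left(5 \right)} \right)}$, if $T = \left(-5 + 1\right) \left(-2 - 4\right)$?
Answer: $-346$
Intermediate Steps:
$T = 24$ ($T = \left(-4\right) \left(-6\right) = 24$)
$M{\left(l \right)} = 4 l$
$L{\left(S \right)} = 36 - 12 S$ ($L{\left(S \right)} = - 3 \left(\left(-2\right) 6 + 4 S\right) = - 3 \left(-12 + 4 S\right) = 36 - 12 S$)
$Y = 230$ ($Y = 116 + 114 = 230$)
$B{\left(d \right)} = 576$ ($B{\left(d \right)} = 24^{2} = 576$)
$Y - B{\left(L{\left(5 \right)} \right)} = 230 - 576 = -346$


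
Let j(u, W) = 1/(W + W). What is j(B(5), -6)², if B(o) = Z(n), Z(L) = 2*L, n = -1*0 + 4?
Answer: 1/144 ≈ 0.0069444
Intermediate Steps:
n = 4 (n = 0 + 4 = 4)
B(o) = 8 (B(o) = 2*4 = 8)
j(u, W) = 1/(2*W)
j(B(5), -6)² = ((½)/(-6))² = ((½)*(-⅙))² = (-1/12)² = 1/144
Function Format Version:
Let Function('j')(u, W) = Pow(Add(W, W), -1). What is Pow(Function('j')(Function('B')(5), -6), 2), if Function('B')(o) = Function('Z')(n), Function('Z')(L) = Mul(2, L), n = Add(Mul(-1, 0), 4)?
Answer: Rational(1, 144) ≈ 0.0069444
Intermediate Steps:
n = 4 (n = Add(0, 4) = 4)
Function('B')(o) = 8 (Function('B')(o) = Mul(2, 4) = 8)
Function('j')(u, W) = Mul(Rational(1, 2), Pow(W, -1)) (Function('j')(u, W) = Pow(Mul(2, W), -1) = Mul(Rational(1, 2), Pow(W, -1)))
Pow(Function('j')(Function('B')(5), -6), 2) = Pow(Mul(Rational(1, 2), Pow(-6, -1)), 2) = Pow(Mul(Rational(1, 2), Rational(-1, 6)), 2) = Pow(Rational(-1, 12), 2) = Rational(1, 144)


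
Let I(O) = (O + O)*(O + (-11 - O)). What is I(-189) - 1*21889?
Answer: -17731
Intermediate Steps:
I(O) = -22*O (I(O) = (2*O)*(-11) = -22*O)
I(-189) - 1*21889 = -22*(-189) - 1*21889 = 4158 - 21889 = -17731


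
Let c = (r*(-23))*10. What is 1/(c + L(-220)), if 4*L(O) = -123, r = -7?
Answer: 4/6317 ≈ 0.00063321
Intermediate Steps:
L(O) = -123/4 (L(O) = (¼)*(-123) = -123/4)
c = 1610 (c = -7*(-23)*10 = 161*10 = 1610)
1/(c + L(-220)) = 1/(1610 - 123/4) = 1/(6317/4) = 4/6317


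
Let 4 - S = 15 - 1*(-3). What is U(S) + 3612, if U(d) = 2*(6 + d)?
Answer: 3596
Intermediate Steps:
S = -14 (S = 4 - (15 - 1*(-3)) = 4 - (15 + 3) = 4 - 1*18 = 4 - 18 = -14)
U(d) = 12 + 2*d
U(S) + 3612 = (12 + 2*(-14)) + 3612 = (12 - 28) + 3612 = -16 + 3612 = 3596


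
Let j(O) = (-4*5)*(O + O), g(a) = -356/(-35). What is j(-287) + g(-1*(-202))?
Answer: 402156/35 ≈ 11490.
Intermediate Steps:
g(a) = 356/35 (g(a) = -356*(-1/35) = 356/35)
j(O) = -40*O
j(-287) + g(-1*(-202)) = -40*(-287) + 356/35 = 11480 + 356/35 = 402156/35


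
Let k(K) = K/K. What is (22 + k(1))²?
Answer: 529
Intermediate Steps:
k(K) = 1
(22 + k(1))² = (22 + 1)² = 23² = 529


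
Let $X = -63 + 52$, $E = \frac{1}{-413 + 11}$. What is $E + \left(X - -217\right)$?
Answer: $\frac{82811}{402} \approx 206.0$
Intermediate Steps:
$E = - \frac{1}{402}$ ($E = \frac{1}{-402} = - \frac{1}{402} \approx -0.0024876$)
$X = -11$
$E + \left(X - -217\right) = - \frac{1}{402} - -206 = - \frac{1}{402} + \left(-11 + 217\right) = - \frac{1}{402} + 206 = \frac{82811}{402}$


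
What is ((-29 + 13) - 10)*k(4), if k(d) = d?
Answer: -104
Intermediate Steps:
((-29 + 13) - 10)*k(4) = ((-29 + 13) - 10)*4 = (-16 - 10)*4 = -26*4 = -104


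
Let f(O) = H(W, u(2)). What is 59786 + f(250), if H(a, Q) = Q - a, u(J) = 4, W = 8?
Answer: 59782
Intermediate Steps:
f(O) = -4 (f(O) = 4 - 1*8 = 4 - 8 = -4)
59786 + f(250) = 59786 - 4 = 59782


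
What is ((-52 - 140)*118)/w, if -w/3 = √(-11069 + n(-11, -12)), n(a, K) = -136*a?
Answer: -7552*I*√9573/9573 ≈ -77.186*I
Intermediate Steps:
w = -3*I*√9573 (w = -3*√(-11069 - 136*(-11)) = -3*√(-11069 + 1496) = -3*I*√9573 ≈ -293.52*I)
((-52 - 140)*118)/w = ((-52 - 140)*118)/((-3*I*√9573)) = (-192*118)*(I*√9573/28719) = -7552*I*√9573/9573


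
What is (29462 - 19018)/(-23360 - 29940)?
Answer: -2611/13325 ≈ -0.19595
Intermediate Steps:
(29462 - 19018)/(-23360 - 29940) = 10444/(-53300) = 10444*(-1/53300) = -2611/13325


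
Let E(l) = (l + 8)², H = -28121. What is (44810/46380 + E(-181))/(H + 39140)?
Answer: 138815183/51106122 ≈ 2.7162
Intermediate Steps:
E(l) = (8 + l)²
(44810/46380 + E(-181))/(H + 39140) = (44810/46380 + (8 - 181)²)/(-28121 + 39140) = (44810*(1/46380) + (-173)²)/11019 = (4481/4638 + 29929)*(1/11019) = (138815183/4638)*(1/11019) = 138815183/51106122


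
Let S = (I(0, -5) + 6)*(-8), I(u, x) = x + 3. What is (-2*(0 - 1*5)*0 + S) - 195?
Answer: -227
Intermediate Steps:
I(u, x) = 3 + x
S = -32 (S = ((3 - 5) + 6)*(-8) = (-2 + 6)*(-8) = 4*(-8) = -32)
(-2*(0 - 1*5)*0 + S) - 195 = (-2*(0 - 1*5)*0 - 32) - 195 = (-2*(0 - 5)*0 - 32) - 195 = (-2*(-5)*0 - 32) - 195 = (10*0 - 32) - 195 = (0 - 32) - 195 = -32 - 195 = -227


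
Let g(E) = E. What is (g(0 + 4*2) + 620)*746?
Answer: 468488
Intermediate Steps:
(g(0 + 4*2) + 620)*746 = ((0 + 4*2) + 620)*746 = ((0 + 8) + 620)*746 = (8 + 620)*746 = 628*746 = 468488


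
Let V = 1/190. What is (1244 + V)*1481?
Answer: 350050641/190 ≈ 1.8424e+6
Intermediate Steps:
V = 1/190 ≈ 0.0052632
(1244 + V)*1481 = (1244 + 1/190)*1481 = (236361/190)*1481 = 350050641/190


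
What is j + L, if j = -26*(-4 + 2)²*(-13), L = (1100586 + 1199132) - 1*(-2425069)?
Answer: 4726139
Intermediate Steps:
L = 4724787 (L = 2299718 + 2425069 = 4724787)
j = 1352 (j = -26*(-2)²*(-13) = -26*4*(-13) = -104*(-13) = 1352)
j + L = 1352 + 4724787 = 4726139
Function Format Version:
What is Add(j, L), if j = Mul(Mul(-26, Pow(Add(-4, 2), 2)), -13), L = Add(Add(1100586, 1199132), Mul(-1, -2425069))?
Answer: 4726139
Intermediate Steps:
L = 4724787 (L = Add(2299718, 2425069) = 4724787)
j = 1352 (j = Mul(Mul(-26, Pow(-2, 2)), -13) = Mul(Mul(-26, 4), -13) = Mul(-104, -13) = 1352)
Add(j, L) = Add(1352, 4724787) = 4726139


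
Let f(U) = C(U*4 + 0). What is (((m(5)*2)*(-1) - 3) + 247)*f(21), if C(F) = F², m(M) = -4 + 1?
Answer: 1764000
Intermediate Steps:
m(M) = -3
f(U) = 16*U² (f(U) = (U*4 + 0)² = (4*U + 0)² = (4*U)² = 16*U²)
(((m(5)*2)*(-1) - 3) + 247)*f(21) = ((-3*2*(-1) - 3) + 247)*(16*21²) = ((-6*(-1) - 3) + 247)*(16*441) = ((6 - 3) + 247)*7056 = (3 + 247)*7056 = 250*7056 = 1764000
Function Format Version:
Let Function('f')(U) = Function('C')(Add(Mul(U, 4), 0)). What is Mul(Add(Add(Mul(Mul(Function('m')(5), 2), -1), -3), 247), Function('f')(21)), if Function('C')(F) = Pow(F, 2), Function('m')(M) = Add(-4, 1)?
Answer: 1764000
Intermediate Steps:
Function('m')(M) = -3
Function('f')(U) = Mul(16, Pow(U, 2)) (Function('f')(U) = Pow(Add(Mul(U, 4), 0), 2) = Pow(Add(Mul(4, U), 0), 2) = Pow(Mul(4, U), 2) = Mul(16, Pow(U, 2)))
Mul(Add(Add(Mul(Mul(Function('m')(5), 2), -1), -3), 247), Function('f')(21)) = Mul(Add(Add(Mul(Mul(-3, 2), -1), -3), 247), Mul(16, Pow(21, 2))) = Mul(Add(Add(Mul(-6, -1), -3), 247), Mul(16, 441)) = Mul(Add(Add(6, -3), 247), 7056) = Mul(Add(3, 247), 7056) = Mul(250, 7056) = 1764000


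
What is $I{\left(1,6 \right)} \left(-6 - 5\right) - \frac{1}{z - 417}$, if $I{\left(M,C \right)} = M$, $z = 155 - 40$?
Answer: $- \frac{3321}{302} \approx -10.997$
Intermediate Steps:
$z = 115$ ($z = 155 - 40 = 115$)
$I{\left(1,6 \right)} \left(-6 - 5\right) - \frac{1}{z - 417} = 1 \left(-6 - 5\right) - \frac{1}{115 - 417} = 1 \left(-11\right) - \frac{1}{-302} = -11 - - \frac{1}{302} = -11 + \frac{1}{302} = - \frac{3321}{302}$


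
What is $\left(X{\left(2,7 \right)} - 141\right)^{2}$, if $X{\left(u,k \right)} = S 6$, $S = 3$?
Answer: $15129$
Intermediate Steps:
$X{\left(u,k \right)} = 18$ ($X{\left(u,k \right)} = 3 \cdot 6 = 18$)
$\left(X{\left(2,7 \right)} - 141\right)^{2} = \left(18 - 141\right)^{2} = \left(-123\right)^{2} = 15129$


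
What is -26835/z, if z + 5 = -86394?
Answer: 26835/86399 ≈ 0.31059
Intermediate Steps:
z = -86399 (z = -5 - 86394 = -86399)
-26835/z = -26835/(-86399) = -26835*(-1/86399) = 26835/86399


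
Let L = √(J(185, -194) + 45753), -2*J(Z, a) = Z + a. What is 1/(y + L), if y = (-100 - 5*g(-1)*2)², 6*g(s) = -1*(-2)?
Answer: 345960/3692601457 - 81*√183030/18463007285 ≈ 9.1813e-5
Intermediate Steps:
J(Z, a) = -Z/2 - a/2 (J(Z, a) = -(Z + a)/2 = -Z/2 - a/2)
g(s) = ⅓ (g(s) = (-1*(-2))/6 = (⅙)*2 = ⅓)
y = 96100/9 (y = (-100 - 5*⅓*2)² = (-100 - 5/3*2)² = (-100 - 10/3)² = (-310/3)² = 96100/9 ≈ 10678.)
L = √183030/2 (L = √((-½*185 - ½*(-194)) + 45753) = √((-185/2 + 97) + 45753) = √(9/2 + 45753) = √(91515/2) = √183030/2 ≈ 213.91)
1/(y + L) = 1/(96100/9 + √183030/2)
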